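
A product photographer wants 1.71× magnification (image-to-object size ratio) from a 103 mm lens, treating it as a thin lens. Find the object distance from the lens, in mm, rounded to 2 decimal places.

163.23 mm

With m = dᵢ/dₒ and 1/f = 1/dₒ + 1/dᵢ, substituting dᵢ = m·dₒ gives 1/f = (1 + 1/m)/dₒ, hence dₒ = f·(1 + 1/m).
dₒ = 103 × (1 + 1/1.71) = 103 × 1.58480 ≈ 163.234 mm.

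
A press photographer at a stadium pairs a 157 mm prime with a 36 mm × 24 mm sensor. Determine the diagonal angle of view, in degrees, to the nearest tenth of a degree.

15.7°

Sensor diagonal = √(36² + 24²) = √1872.0000 ≈ 43.2666 mm.
Angle of view α = 2·arctan(d/2f) with d = 43.2666 mm and f = 157 mm.
d/2f = 0.13779; arctan(0.13779) ≈ 7.8455°, so α ≈ 15.6910°.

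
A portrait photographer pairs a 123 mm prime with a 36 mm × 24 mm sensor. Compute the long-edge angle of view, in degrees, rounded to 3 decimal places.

16.651°

Angle of view α = 2·arctan(w/2f) with w = 36 mm and f = 123 mm.
w/2f = 0.14634; arctan(0.14634) ≈ 8.3257°, so α ≈ 16.6513°.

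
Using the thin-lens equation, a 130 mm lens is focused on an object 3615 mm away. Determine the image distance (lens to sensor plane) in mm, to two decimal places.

1/dᵢ = 1/f − 1/dₒ = 1/130 − 1/3615 = 0.0074157 mm⁻¹.
dᵢ = 1/0.0074157 ≈ 134.8494 mm.

134.85 mm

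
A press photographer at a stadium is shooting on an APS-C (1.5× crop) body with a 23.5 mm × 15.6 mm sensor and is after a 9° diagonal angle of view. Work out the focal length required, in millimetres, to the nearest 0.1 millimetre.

Sensor diagonal = √(23.5² + 15.6²) = √795.6100 ≈ 28.2066 mm.
From α = 2·arctan(d/2f) we get f = d / (2·tan(α/2)).
With d = 28.2066 mm and α/2 = 4.5°, tan(α/2) ≈ 0.07870, so f ≈ 28.2066 / 0.15740 ≈ 179.1992 mm.

179.2 mm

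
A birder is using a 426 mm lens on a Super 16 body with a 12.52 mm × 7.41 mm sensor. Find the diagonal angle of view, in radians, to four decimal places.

0.0341 rad

Sensor diagonal = √(12.52² + 7.41²) = √211.6585 ≈ 14.5485 mm.
Angle of view α = 2·arctan(d/2f) with d = 14.5485 mm and f = 426 mm.
d/2f = 0.01708; arctan(0.01708) ≈ 0.0171 rad, so α ≈ 0.0341 rad.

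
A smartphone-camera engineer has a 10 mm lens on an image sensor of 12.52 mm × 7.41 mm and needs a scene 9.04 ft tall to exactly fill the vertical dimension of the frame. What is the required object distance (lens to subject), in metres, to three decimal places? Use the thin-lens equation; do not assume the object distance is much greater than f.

W: 9.04 ft × 304.8 mm/ft = 2755.39 mm.
Magnification m = h/W = dᵢ/dₒ; combined with 1/f = 1/dₒ + 1/dᵢ this gives dₒ = f·(1 + W/h).
dₒ = 10 mm × (1 + 2755.39/7.41) = 10 × 372.8478 ≈ 3728.478 mm = 3.72848 m.

3.728 m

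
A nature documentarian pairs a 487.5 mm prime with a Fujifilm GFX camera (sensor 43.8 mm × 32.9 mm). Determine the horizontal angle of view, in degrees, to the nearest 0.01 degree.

5.14°

Angle of view α = 2·arctan(w/2f) with w = 43.8 mm and f = 487.5 mm.
w/2f = 0.04492; arctan(0.04492) ≈ 2.5722°, so α ≈ 5.1443°.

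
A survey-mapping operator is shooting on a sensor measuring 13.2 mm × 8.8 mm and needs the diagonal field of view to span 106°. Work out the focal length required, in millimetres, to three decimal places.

Sensor diagonal = √(13.2² + 8.8²) = √251.6800 ≈ 15.8644 mm.
From α = 2·arctan(d/2f) we get f = d / (2·tan(α/2)).
With d = 15.8644 mm and α/2 = 53°, tan(α/2) ≈ 1.32704, so f ≈ 15.8644 / 2.65409 ≈ 5.9774 mm.

5.977 mm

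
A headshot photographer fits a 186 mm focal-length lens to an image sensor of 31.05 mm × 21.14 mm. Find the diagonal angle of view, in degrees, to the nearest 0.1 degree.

Sensor diagonal = √(31.05² + 21.14²) = √1411.0021 ≈ 37.5633 mm.
Angle of view α = 2·arctan(d/2f) with d = 37.5633 mm and f = 186 mm.
d/2f = 0.10098; arctan(0.10098) ≈ 5.7660°, so α ≈ 11.5320°.

11.5°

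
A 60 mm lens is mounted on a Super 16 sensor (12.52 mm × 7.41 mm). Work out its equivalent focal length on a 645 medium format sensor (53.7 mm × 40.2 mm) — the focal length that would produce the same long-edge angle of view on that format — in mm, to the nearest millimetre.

Equal angle of view means equal width/f ratio, so f₂ = f₁ · (width₂/width₁) = 60 × 53.7/12.52.
f₂ = 60 × 4.28914 ≈ 257.348 mm.

257 mm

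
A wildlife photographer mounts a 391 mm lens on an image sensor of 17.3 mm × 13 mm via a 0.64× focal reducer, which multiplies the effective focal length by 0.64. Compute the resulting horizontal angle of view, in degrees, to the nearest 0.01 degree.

3.96°

Effective focal length f = 391 × 0.64 = 250.24 mm.
α = 2·arctan(17.3 / (2 × 250.24)) = 2·arctan(0.03457) ≈ 3.9595°.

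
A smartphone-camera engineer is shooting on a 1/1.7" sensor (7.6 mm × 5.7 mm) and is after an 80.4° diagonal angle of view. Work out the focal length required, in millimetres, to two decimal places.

5.62 mm

Sensor diagonal = √(7.6² + 5.7²) = √90.2500 ≈ 9.5000 mm.
From α = 2·arctan(d/2f) we get f = d / (2·tan(α/2)).
With d = 9.5000 mm and α/2 = 40.2°, tan(α/2) ≈ 0.84507, so f ≈ 9.5000 / 1.69013 ≈ 5.6209 mm.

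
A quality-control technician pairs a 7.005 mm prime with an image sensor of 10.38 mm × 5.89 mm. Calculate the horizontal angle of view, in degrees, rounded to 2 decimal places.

73.07°

Angle of view α = 2·arctan(w/2f) with w = 10.38 mm and f = 7.005 mm.
w/2f = 0.74090; arctan(0.74090) ≈ 36.5347°, so α ≈ 73.0694°.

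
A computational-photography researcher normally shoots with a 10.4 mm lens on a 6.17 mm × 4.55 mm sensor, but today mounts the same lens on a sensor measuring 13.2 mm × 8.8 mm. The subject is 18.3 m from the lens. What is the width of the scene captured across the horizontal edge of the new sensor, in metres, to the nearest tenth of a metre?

The focal length stays 10.4 mm; the relevant sensor dimension is now w = 13.2 mm. Object distance dₒ = 18.3 m = 18300 mm.
Thin-lens field width W = w·(dₒ − f)/f = 13.2 × (18300 − 10.4)/10.4 ≈ 23213.723 mm = 23.2137 m.

23.2 m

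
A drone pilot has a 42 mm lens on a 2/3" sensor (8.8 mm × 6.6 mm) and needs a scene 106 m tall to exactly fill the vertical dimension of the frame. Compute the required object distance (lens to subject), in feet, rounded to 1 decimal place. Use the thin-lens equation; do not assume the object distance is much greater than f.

2213.2 ft

W: 106 m = 106000 mm.
Magnification m = h/W = dᵢ/dₒ; combined with 1/f = 1/dₒ + 1/dᵢ this gives dₒ = f·(1 + W/h).
dₒ = 42 mm × (1 + 106000/6.6) = 42 × 16061.6061 ≈ 674587.455 mm = 674587.455/304.8 ft = 2213.21 ft.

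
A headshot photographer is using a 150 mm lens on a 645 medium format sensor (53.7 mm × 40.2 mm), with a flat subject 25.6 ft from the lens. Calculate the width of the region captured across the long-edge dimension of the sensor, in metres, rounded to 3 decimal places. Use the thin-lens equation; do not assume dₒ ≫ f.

dₒ: 25.6 ft × 304.8 mm/ft = 7802.88 mm.
Similar triangles through the lens centre give W/dₒ = w/dᵢ; with 1/f = 1/dₒ + 1/dᵢ this gives W = w·(dₒ − f)/f.
W = 53.7 mm × (7802.88 − 150) / 150 = 53.7 × 51.0192 ≈ 2739.731 mm = 2.73973 m.

2.740 m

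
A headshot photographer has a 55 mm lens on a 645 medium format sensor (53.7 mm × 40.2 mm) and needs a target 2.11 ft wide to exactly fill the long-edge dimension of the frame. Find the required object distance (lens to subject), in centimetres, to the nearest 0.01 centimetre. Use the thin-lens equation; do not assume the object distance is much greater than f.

71.37 cm

W: 2.11 ft × 304.8 mm/ft = 643.13 mm.
Magnification m = w/W = dᵢ/dₒ; combined with 1/f = 1/dₒ + 1/dᵢ this gives dₒ = f·(1 + W/w).
dₒ = 55 mm × (1 + 643.128/53.7) = 55 × 12.9763 ≈ 713.697 mm = 71.3697 cm.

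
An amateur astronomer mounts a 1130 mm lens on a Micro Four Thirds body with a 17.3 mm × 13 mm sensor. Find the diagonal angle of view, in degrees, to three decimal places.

Sensor diagonal = √(17.3² + 13²) = √468.2900 ≈ 21.6400 mm.
Angle of view α = 2·arctan(d/2f) with d = 21.6400 mm and f = 1130 mm.
d/2f = 0.00958; arctan(0.00958) ≈ 0.5486°, so α ≈ 1.0972°.

1.097°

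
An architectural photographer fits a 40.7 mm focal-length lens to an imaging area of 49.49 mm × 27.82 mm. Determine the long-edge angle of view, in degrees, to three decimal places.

Angle of view α = 2·arctan(w/2f) with w = 49.49 mm and f = 40.7 mm.
w/2f = 0.60799; arctan(0.60799) ≈ 31.2990°, so α ≈ 62.5980°.

62.598°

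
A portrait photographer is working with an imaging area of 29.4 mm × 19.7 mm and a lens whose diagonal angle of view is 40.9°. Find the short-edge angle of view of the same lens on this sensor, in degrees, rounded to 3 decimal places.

Sensor diagonal = √(29.4² + 19.7²) = √1252.4500 ≈ 35.3900 mm.
From the diagonal AOV: f = 35.3900 / (2·tan(20.45°)) = 35.3900 / 0.74578 ≈ 47.4536 mm.
Short-edge AOV = 2·arctan(19.7 / (2 × 47.4536)) = 2·arctan(0.20757) ≈ 23.4529°.

23.453°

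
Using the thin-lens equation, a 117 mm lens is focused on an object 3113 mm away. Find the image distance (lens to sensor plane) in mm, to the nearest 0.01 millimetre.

121.57 mm

1/dᵢ = 1/f − 1/dₒ = 1/117 − 1/3113 = 0.0082258 mm⁻¹.
dᵢ = 1/0.0082258 ≈ 121.5691 mm.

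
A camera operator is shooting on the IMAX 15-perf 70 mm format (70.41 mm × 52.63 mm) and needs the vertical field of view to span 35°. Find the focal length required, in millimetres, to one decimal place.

83.5 mm

From α = 2·arctan(h/2f) we get f = h / (2·tan(α/2)).
With h = 52.63 mm and α/2 = 17.5°, tan(α/2) ≈ 0.31530, so f ≈ 52.63 / 0.63060 ≈ 83.4605 mm.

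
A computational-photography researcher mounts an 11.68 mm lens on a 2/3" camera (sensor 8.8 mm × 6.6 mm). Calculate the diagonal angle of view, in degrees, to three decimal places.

Sensor diagonal = √(8.8² + 6.6²) = √121.0000 ≈ 11.0000 mm.
Angle of view α = 2·arctan(d/2f) with d = 11.0000 mm and f = 11.68 mm.
d/2f = 0.47089; arctan(0.47089) ≈ 25.2153°, so α ≈ 50.4306°.

50.431°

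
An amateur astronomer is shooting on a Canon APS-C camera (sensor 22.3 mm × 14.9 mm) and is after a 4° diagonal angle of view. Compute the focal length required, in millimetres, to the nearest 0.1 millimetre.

Sensor diagonal = √(22.3² + 14.9²) = √719.3000 ≈ 26.8198 mm.
From α = 2·arctan(d/2f) we get f = d / (2·tan(α/2)).
With d = 26.8198 mm and α/2 = 2°, tan(α/2) ≈ 0.03492, so f ≈ 26.8198 / 0.06984 ≈ 384.0088 mm.

384.0 mm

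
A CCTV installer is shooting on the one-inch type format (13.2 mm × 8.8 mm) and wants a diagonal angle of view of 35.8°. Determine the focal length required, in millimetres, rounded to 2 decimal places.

24.56 mm

Sensor diagonal = √(13.2² + 8.8²) = √251.6800 ≈ 15.8644 mm.
From α = 2·arctan(d/2f) we get f = d / (2·tan(α/2)).
With d = 15.8644 mm and α/2 = 17.9°, tan(α/2) ≈ 0.32299, so f ≈ 15.8644 / 0.64598 ≈ 24.5586 mm.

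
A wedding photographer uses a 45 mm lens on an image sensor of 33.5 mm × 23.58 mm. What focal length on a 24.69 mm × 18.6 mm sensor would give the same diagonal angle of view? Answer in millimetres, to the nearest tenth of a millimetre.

34.0 mm

Sensor diagonal = √(33.5² + 23.58²) = √1678.2664 ≈ 40.9666 mm.
Sensor diagonal = √(24.69² + 18.6²) = √955.5561 ≈ 30.9121 mm.
Equal angle of view means equal diagonal/f ratio, so f₂ = f₁ · (diagonal₂/diagonal₁) = 45 × 30.9121/40.9666.
f₂ = 45 × 0.75457 ≈ 33.956 mm.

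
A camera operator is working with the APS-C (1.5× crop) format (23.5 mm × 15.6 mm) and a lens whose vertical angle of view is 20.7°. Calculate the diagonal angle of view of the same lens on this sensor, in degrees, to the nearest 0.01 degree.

From the vertical AOV: f = 15.6 / (2·tan(10.35°)) = 15.6 / 0.36526 ≈ 42.7087 mm.
Sensor diagonal = √(23.5² + 15.6²) = √795.6100 ≈ 28.2066 mm.
Diagonal AOV = 2·arctan(28.2066 / (2 × 42.7087)) = 2·arctan(0.33022) ≈ 36.5485°.

36.55°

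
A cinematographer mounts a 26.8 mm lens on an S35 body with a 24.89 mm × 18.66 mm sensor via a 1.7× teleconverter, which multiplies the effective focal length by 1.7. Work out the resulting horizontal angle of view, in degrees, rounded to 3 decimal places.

30.556°

Effective focal length f = 26.8 × 1.7 = 45.56 mm.
α = 2·arctan(24.89 / (2 × 45.56)) = 2·arctan(0.27316) ≈ 30.5560°.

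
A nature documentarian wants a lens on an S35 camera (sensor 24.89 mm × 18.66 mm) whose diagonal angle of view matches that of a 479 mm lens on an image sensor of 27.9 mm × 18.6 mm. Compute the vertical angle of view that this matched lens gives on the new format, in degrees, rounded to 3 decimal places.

Sensor diagonal = √(27.9² + 18.6²) = √1124.3700 ≈ 33.5316 mm.
Sensor diagonal = √(24.89² + 18.66²) = √967.7077 ≈ 31.1080 mm.
Equal diagonal AOV ⇒ f₂ = f₁ · 31.1080/33.5316 = 479 × 0.92772 ≈ 444.3784 mm.
Vertical AOV on the new format = 2·arctan(18.66 / (2 × 444.3784)) = 2·arctan(0.02100) ≈ 2.4056°.

2.406°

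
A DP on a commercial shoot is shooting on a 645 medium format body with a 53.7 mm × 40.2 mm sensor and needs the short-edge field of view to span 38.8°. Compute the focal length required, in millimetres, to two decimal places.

From α = 2·arctan(h/2f) we get f = h / (2·tan(α/2)).
With h = 40.2 mm and α/2 = 19.4°, tan(α/2) ≈ 0.35216, so f ≈ 40.2 / 0.70431 ≈ 57.0770 mm.

57.08 mm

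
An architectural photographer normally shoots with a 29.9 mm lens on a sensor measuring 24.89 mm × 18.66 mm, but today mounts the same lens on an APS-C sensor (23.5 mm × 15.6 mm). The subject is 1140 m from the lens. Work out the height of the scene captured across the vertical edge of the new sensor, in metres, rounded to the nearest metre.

595 m

The focal length stays 29.9 mm; the relevant sensor dimension is now h = 15.6 mm. Object distance dₒ = 1140 m = 1.14e+06 mm.
Thin-lens field height W = h·(dₒ − f)/f = 15.6 × (1.14e+06 − 29.9)/29.9 ≈ 594767.009 mm = 594.767 m.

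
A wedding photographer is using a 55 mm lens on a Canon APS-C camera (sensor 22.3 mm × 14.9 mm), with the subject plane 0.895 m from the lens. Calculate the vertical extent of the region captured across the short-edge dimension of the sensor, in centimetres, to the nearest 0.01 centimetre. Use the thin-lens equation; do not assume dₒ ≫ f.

dₒ: 0.895 m = 895 mm.
Similar triangles through the lens centre give W/dₒ = h/dᵢ; with 1/f = 1/dₒ + 1/dᵢ this gives W = h·(dₒ − f)/f.
W = 14.9 mm × (895 − 55) / 55 = 14.9 × 15.2727 ≈ 227.564 mm = 22.7564 cm.

22.76 cm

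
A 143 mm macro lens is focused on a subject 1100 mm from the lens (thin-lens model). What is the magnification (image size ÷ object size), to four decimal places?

0.1494×

Thin lens: 1/f = 1/dₒ + 1/dᵢ → 1/dᵢ = 1/143 − 1/1100 = 0.0060839 mm⁻¹, so dᵢ ≈ 164.3678 mm.
Magnification m = dᵢ/dₒ = 164.3678/1100 ≈ 0.14943.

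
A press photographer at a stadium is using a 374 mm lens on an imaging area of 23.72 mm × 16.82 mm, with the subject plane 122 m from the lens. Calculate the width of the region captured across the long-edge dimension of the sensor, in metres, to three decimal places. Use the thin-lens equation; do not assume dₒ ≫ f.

dₒ: 122 m = 122000 mm.
Similar triangles through the lens centre give W/dₒ = w/dᵢ; with 1/f = 1/dₒ + 1/dᵢ this gives W = w·(dₒ − f)/f.
W = 23.72 mm × (122000 − 374) / 374 = 23.72 × 325.2032 ≈ 7713.820 mm = 7.71382 m.

7.714 m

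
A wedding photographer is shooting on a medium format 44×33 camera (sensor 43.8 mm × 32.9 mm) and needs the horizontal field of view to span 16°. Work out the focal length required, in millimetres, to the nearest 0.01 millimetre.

From α = 2·arctan(w/2f) we get f = w / (2·tan(α/2)).
With w = 43.8 mm and α/2 = 8°, tan(α/2) ≈ 0.14054, so f ≈ 43.8 / 0.28108 ≈ 155.8266 mm.

155.83 mm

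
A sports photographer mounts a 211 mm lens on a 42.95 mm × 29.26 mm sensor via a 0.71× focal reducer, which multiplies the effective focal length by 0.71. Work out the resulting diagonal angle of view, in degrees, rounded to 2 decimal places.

19.68°

Effective focal length f = 211 × 0.71 = 149.81 mm.
Sensor diagonal = √(42.95² + 29.26²) = √2700.8501 ≈ 51.9697 mm.
α = 2·arctan(51.970 / (2 × 149.81)) = 2·arctan(0.17345) ≈ 19.6803°.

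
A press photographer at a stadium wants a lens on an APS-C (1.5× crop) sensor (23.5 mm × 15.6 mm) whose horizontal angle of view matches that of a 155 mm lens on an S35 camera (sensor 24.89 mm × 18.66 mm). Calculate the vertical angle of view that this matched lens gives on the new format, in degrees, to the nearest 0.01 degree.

6.10°

Equal horizontal AOV ⇒ f₂ = f₁ · 23.5/24.89 = 155 × 0.94415 ≈ 146.3439 mm.
Vertical AOV on the new format = 2·arctan(15.6 / (2 × 146.3439)) = 2·arctan(0.05330) ≈ 6.1019°.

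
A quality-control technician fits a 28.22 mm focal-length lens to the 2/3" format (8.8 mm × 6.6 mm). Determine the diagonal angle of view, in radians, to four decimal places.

0.3850 rad

Sensor diagonal = √(8.8² + 6.6²) = √121.0000 ≈ 11.0000 mm.
Angle of view α = 2·arctan(d/2f) with d = 11.0000 mm and f = 28.22 mm.
d/2f = 0.19490; arctan(0.19490) ≈ 0.1925 rad, so α ≈ 0.3850 rad.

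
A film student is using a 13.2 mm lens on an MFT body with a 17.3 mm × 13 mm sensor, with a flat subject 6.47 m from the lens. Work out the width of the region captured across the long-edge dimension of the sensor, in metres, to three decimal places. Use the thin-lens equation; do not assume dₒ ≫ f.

dₒ: 6.47 m = 6470 mm.
Similar triangles through the lens centre give W/dₒ = w/dᵢ; with 1/f = 1/dₒ + 1/dᵢ this gives W = w·(dₒ − f)/f.
W = 17.3 mm × (6470 − 13.2) / 13.2 = 17.3 × 489.1515 ≈ 8462.321 mm = 8.46232 m.

8.462 m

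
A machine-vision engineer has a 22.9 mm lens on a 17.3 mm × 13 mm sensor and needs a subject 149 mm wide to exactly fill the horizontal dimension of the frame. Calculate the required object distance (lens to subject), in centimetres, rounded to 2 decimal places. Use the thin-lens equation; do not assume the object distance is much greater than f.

22.01 cm

Magnification m = w/W = dᵢ/dₒ; combined with 1/f = 1/dₒ + 1/dᵢ this gives dₒ = f·(1 + W/w).
dₒ = 22.9 mm × (1 + 149/17.3) = 22.9 × 9.6127 ≈ 220.131 mm = 22.0131 cm.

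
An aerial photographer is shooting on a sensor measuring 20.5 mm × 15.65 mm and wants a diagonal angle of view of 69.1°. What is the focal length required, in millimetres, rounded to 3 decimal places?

Sensor diagonal = √(20.5² + 15.65²) = √665.1725 ≈ 25.7909 mm.
From α = 2·arctan(d/2f) we get f = d / (2·tan(α/2)).
With d = 25.7909 mm and α/2 = 34.55°, tan(α/2) ≈ 0.68857, so f ≈ 25.7909 / 1.37713 ≈ 18.7280 mm.

18.728 mm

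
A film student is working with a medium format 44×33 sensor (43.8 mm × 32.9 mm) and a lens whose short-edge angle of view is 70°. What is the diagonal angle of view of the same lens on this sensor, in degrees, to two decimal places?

98.76°

From the short-edge AOV: f = 32.9 / (2·tan(35°)) = 32.9 / 1.40042 ≈ 23.4930 mm.
Sensor diagonal = √(43.8² + 32.9²) = √3000.8500 ≈ 54.7800 mm.
Diagonal AOV = 2·arctan(54.7800 / (2 × 23.4930)) = 2·arctan(1.16588) ≈ 98.7591°.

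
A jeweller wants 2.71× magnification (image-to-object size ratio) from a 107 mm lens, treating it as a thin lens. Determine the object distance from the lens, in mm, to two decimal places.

146.48 mm

With m = dᵢ/dₒ and 1/f = 1/dₒ + 1/dᵢ, substituting dᵢ = m·dₒ gives 1/f = (1 + 1/m)/dₒ, hence dₒ = f·(1 + 1/m).
dₒ = 107 × (1 + 1/2.71) = 107 × 1.36900 ≈ 146.483 mm.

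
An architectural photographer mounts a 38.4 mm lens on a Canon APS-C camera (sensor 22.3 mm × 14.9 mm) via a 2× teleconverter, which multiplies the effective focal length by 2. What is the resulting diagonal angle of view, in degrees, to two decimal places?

19.81°

Effective focal length f = 38.4 × 2 = 76.8 mm.
Sensor diagonal = √(22.3² + 14.9²) = √719.3000 ≈ 26.8198 mm.
α = 2·arctan(26.820 / (2 × 76.8)) = 2·arctan(0.17461) ≈ 19.8089°.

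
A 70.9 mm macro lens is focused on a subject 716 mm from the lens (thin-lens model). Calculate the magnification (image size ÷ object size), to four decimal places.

Thin lens: 1/f = 1/dₒ + 1/dᵢ → 1/dᵢ = 1/70.9 − 1/716 = 0.0127077 mm⁻¹, so dᵢ ≈ 78.6923 mm.
Magnification m = dᵢ/dₒ = 78.6923/716 ≈ 0.10991.

0.1099×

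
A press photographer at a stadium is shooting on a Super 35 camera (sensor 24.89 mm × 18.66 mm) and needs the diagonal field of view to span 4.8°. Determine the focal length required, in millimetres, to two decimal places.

Sensor diagonal = √(24.89² + 18.66²) = √967.7077 ≈ 31.1080 mm.
From α = 2·arctan(d/2f) we get f = d / (2·tan(α/2)).
With d = 31.1080 mm and α/2 = 2.4°, tan(α/2) ≈ 0.04191, so f ≈ 31.1080 / 0.08382 ≈ 371.1072 mm.

371.11 mm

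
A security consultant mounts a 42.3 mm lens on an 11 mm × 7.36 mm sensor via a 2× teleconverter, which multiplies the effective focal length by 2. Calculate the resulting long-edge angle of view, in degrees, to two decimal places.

Effective focal length f = 42.3 × 2 = 84.6 mm.
α = 2·arctan(11 / (2 × 84.6)) = 2·arctan(0.06501) ≈ 7.4393°.

7.44°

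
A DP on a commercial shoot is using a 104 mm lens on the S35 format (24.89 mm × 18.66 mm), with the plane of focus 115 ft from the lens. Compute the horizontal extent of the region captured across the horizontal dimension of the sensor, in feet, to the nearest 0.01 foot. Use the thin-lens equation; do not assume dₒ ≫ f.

27.44 ft

dₒ: 115 ft × 304.8 mm/ft = 35052.00 mm.
Similar triangles through the lens centre give W/dₒ = w/dᵢ; with 1/f = 1/dₒ + 1/dᵢ this gives W = w·(dₒ − f)/f.
W = 24.89 mm × (35052 − 104) / 104 = 24.89 × 336.0385 ≈ 8363.997 mm = 8363.997/304.8 ft = 27.4409 ft.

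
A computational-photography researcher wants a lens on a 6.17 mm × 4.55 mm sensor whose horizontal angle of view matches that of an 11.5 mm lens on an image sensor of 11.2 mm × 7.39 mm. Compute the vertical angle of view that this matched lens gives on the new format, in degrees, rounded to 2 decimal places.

39.51°

Equal horizontal AOV ⇒ f₂ = f₁ · 6.17/11.2 = 11.5 × 0.55089 ≈ 6.3353 mm.
Vertical AOV on the new format = 2·arctan(4.55 / (2 × 6.3353)) = 2·arctan(0.35910) ≈ 39.5065°.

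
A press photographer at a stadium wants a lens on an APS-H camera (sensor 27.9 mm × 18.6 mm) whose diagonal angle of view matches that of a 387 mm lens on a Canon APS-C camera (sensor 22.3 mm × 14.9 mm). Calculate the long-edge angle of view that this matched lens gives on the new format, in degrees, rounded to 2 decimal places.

3.30°

Sensor diagonal = √(22.3² + 14.9²) = √719.3000 ≈ 26.8198 mm.
Sensor diagonal = √(27.9² + 18.6²) = √1124.3700 ≈ 33.5316 mm.
Equal diagonal AOV ⇒ f₂ = f₁ · 33.5316/26.8198 = 387 × 1.25026 ≈ 483.8498 mm.
Long-edge AOV on the new format = 2·arctan(27.9 / (2 × 483.8498)) = 2·arctan(0.02883) ≈ 3.3029°.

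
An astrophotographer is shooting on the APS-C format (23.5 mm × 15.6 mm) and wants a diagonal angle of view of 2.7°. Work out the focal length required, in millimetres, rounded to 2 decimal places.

Sensor diagonal = √(23.5² + 15.6²) = √795.6100 ≈ 28.2066 mm.
From α = 2·arctan(d/2f) we get f = d / (2·tan(α/2)).
With d = 28.2066 mm and α/2 = 1.35°, tan(α/2) ≈ 0.02357, so f ≈ 28.2066 / 0.04713 ≈ 598.4510 mm.

598.45 mm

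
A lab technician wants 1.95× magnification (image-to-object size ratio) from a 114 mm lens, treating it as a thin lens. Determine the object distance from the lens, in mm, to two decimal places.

172.46 mm

With m = dᵢ/dₒ and 1/f = 1/dₒ + 1/dᵢ, substituting dᵢ = m·dₒ gives 1/f = (1 + 1/m)/dₒ, hence dₒ = f·(1 + 1/m).
dₒ = 114 × (1 + 1/1.95) = 114 × 1.51282 ≈ 172.462 mm.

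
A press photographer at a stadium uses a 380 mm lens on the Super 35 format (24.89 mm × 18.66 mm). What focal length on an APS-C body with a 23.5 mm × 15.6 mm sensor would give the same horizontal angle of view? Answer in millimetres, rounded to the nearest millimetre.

Equal angle of view means equal width/f ratio, so f₂ = f₁ · (width₂/width₁) = 380 × 23.5/24.89.
f₂ = 380 × 0.94415 ≈ 358.779 mm.

359 mm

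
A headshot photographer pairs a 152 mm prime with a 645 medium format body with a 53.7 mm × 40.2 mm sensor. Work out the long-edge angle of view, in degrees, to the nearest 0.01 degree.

20.04°

Angle of view α = 2·arctan(w/2f) with w = 53.7 mm and f = 152 mm.
w/2f = 0.17664; arctan(0.17664) ≈ 10.0177°, so α ≈ 20.0353°.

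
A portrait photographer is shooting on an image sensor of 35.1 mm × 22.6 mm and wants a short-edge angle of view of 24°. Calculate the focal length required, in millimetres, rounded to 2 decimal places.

53.16 mm

From α = 2·arctan(h/2f) we get f = h / (2·tan(α/2)).
With h = 22.6 mm and α/2 = 12°, tan(α/2) ≈ 0.21256, so f ≈ 22.6 / 0.42511 ≈ 53.1623 mm.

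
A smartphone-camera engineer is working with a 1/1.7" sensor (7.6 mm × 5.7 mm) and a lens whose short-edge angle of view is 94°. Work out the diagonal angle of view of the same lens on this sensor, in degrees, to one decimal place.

From the short-edge AOV: f = 5.7 / (2·tan(47°)) = 5.7 / 2.14474 ≈ 2.6577 mm.
Sensor diagonal = √(7.6² + 5.7²) = √90.2500 ≈ 9.5000 mm.
Diagonal AOV = 2·arctan(9.5000 / (2 × 2.6577)) = 2·arctan(1.78728) ≈ 121.5452°.

121.5°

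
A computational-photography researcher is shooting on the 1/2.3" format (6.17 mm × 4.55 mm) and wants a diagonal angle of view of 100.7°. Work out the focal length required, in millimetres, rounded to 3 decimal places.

Sensor diagonal = √(6.17² + 4.55²) = √58.7714 ≈ 7.6663 mm.
From α = 2·arctan(d/2f) we get f = d / (2·tan(α/2)).
With d = 7.6663 mm and α/2 = 50.35°, tan(α/2) ≈ 1.20665, so f ≈ 7.6663 / 2.41329 ≈ 3.1767 mm.

3.177 mm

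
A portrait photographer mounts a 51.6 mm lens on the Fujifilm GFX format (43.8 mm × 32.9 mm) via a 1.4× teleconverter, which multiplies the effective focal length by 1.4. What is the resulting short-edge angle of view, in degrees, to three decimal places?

Effective focal length f = 51.6 × 1.4 = 72.24 mm.
α = 2·arctan(32.9 / (2 × 72.24)) = 2·arctan(0.22771) ≈ 25.6565°.

25.657°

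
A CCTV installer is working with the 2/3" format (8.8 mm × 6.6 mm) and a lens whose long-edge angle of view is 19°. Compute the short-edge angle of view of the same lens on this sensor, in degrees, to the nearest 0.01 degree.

From the long-edge AOV: f = 8.8 / (2·tan(9.5°)) = 8.8 / 0.33469 ≈ 26.2934 mm.
Short-edge AOV = 2·arctan(6.6 / (2 × 26.2934)) = 2·arctan(0.12551) ≈ 14.3072°.

14.31°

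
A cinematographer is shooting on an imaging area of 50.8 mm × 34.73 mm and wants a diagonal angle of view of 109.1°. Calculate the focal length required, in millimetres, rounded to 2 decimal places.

Sensor diagonal = √(50.8² + 34.73²) = √3786.8129 ≈ 61.5371 mm.
From α = 2·arctan(d/2f) we get f = d / (2·tan(α/2)).
With d = 61.5371 mm and α/2 = 54.55°, tan(α/2) ≈ 1.40454, so f ≈ 61.5371 / 2.80908 ≈ 21.9065 mm.

21.91 mm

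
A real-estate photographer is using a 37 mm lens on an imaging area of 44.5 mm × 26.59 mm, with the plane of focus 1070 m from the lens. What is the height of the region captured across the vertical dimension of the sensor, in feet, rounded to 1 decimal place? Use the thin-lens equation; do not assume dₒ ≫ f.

2522.7 ft

dₒ: 1070 m = 1.07e+06 mm.
Similar triangles through the lens centre give W/dₒ = h/dᵢ; with 1/f = 1/dₒ + 1/dᵢ this gives W = h·(dₒ − f)/f.
W = 26.59 mm × (1.07e+06 − 37) / 37 = 26.59 × 28917.9189 ≈ 768927.464 mm = 768927.464/304.8 ft = 2522.73 ft.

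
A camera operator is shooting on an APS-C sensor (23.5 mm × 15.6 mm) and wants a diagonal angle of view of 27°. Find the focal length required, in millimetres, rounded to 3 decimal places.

Sensor diagonal = √(23.5² + 15.6²) = √795.6100 ≈ 28.2066 mm.
From α = 2·arctan(d/2f) we get f = d / (2·tan(α/2)).
With d = 28.2066 mm and α/2 = 13.5°, tan(α/2) ≈ 0.24008, so f ≈ 28.2066 / 0.48016 ≈ 58.7444 mm.

58.744 mm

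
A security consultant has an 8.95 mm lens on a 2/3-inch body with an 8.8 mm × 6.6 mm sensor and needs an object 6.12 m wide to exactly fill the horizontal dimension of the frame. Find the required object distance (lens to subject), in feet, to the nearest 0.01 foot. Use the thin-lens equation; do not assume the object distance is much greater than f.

20.45 ft

W: 6.12 m = 6120 mm.
Magnification m = w/W = dᵢ/dₒ; combined with 1/f = 1/dₒ + 1/dᵢ this gives dₒ = f·(1 + W/w).
dₒ = 8.95 mm × (1 + 6120/8.8) = 8.95 × 696.4545 ≈ 6233.268 mm = 6233.268/304.8 ft = 20.4504 ft.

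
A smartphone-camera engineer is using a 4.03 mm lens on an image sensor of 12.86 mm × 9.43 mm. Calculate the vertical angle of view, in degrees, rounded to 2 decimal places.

Angle of view α = 2·arctan(h/2f) with h = 9.43 mm and f = 4.03 mm.
h/2f = 1.16998; arctan(1.16998) ≈ 49.4789°, so α ≈ 98.9577°.

98.96°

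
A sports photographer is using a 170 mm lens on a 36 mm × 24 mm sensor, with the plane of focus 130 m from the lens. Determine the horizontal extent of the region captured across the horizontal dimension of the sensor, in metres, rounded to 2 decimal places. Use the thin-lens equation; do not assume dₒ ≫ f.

dₒ: 130 m = 130000 mm.
Similar triangles through the lens centre give W/dₒ = w/dᵢ; with 1/f = 1/dₒ + 1/dᵢ this gives W = w·(dₒ − f)/f.
W = 36 mm × (130000 − 170) / 170 = 36 × 763.7059 ≈ 27493.412 mm = 27.4934 m.

27.49 m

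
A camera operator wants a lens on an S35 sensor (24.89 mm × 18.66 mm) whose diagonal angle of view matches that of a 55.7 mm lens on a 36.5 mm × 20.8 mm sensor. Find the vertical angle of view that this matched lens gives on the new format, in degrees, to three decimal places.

25.493°

Sensor diagonal = √(36.5² + 20.8²) = √1764.8900 ≈ 42.0106 mm.
Sensor diagonal = √(24.89² + 18.66²) = √967.7077 ≈ 31.1080 mm.
Equal diagonal AOV ⇒ f₂ = f₁ · 31.1080/42.0106 = 55.7 × 0.74048 ≈ 41.2447 mm.
Vertical AOV on the new format = 2·arctan(18.66 / (2 × 41.2447)) = 2·arctan(0.22621) ≈ 25.4928°.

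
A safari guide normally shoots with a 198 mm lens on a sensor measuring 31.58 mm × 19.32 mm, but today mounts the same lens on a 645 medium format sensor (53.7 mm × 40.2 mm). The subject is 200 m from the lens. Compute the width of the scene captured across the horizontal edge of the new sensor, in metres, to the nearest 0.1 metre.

The focal length stays 198 mm; the relevant sensor dimension is now w = 53.7 mm. Object distance dₒ = 200 m = 200000 mm.
Thin-lens field width W = w·(dₒ − f)/f = 53.7 × (200000 − 198)/198 ≈ 54188.724 mm = 54.1887 m.

54.2 m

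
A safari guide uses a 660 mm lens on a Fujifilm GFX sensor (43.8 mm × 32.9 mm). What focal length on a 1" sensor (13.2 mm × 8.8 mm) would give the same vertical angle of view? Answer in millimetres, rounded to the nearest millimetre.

Equal angle of view means equal height/f ratio, so f₂ = f₁ · (height₂/height₁) = 660 × 8.8/32.9.
f₂ = 660 × 0.26748 ≈ 176.535 mm.

177 mm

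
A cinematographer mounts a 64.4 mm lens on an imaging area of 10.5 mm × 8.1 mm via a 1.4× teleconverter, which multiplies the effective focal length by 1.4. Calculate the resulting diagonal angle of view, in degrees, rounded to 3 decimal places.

Effective focal length f = 64.4 × 1.4 = 90.16 mm.
Sensor diagonal = √(10.5² + 8.1²) = √175.8600 ≈ 13.2612 mm.
α = 2·arctan(13.261 / (2 × 90.16)) = 2·arctan(0.07354) ≈ 8.4122°.

8.412°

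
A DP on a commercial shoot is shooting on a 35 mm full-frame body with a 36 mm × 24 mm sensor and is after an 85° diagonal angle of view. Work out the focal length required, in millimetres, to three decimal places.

Sensor diagonal = √(36² + 24²) = √1872.0000 ≈ 43.2666 mm.
From α = 2·arctan(d/2f) we get f = d / (2·tan(α/2)).
With d = 43.2666 mm and α/2 = 42.5°, tan(α/2) ≈ 0.91633, so f ≈ 43.2666 / 1.83266 ≈ 23.6086 mm.

23.609 mm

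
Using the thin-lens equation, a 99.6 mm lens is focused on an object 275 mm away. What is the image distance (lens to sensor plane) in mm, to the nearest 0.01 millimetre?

1/dᵢ = 1/f − 1/dₒ = 1/99.6 − 1/275 = 0.0064038 mm⁻¹.
dᵢ = 1/0.0064038 ≈ 156.1574 mm.

156.16 mm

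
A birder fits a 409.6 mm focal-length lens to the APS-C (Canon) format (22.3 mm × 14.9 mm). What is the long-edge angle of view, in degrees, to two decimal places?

3.12°

Angle of view α = 2·arctan(w/2f) with w = 22.3 mm and f = 409.6 mm.
w/2f = 0.02722; arctan(0.02722) ≈ 1.5593°, so α ≈ 3.1186°.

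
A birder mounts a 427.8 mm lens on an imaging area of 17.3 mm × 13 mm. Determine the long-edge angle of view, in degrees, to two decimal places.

Angle of view α = 2·arctan(w/2f) with w = 17.3 mm and f = 427.8 mm.
w/2f = 0.02022; arctan(0.02022) ≈ 1.1583°, so α ≈ 2.3167°.

2.32°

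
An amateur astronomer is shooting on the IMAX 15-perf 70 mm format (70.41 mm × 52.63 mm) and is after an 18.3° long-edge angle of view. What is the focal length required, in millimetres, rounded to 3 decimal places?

From α = 2·arctan(w/2f) we get f = w / (2·tan(α/2)).
With w = 70.41 mm and α/2 = 9.15°, tan(α/2) ≈ 0.16107, so f ≈ 70.41 / 0.32214 ≈ 218.5706 mm.

218.571 mm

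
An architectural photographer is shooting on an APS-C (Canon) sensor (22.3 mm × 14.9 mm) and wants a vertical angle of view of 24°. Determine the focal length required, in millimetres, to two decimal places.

From α = 2·arctan(h/2f) we get f = h / (2·tan(α/2)).
With h = 14.9 mm and α/2 = 12°, tan(α/2) ≈ 0.21256, so f ≈ 14.9 / 0.42511 ≈ 35.0495 mm.

35.05 mm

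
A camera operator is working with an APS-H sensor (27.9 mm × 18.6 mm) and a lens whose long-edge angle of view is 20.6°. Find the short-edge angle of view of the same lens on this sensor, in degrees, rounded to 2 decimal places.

13.82°

From the long-edge AOV: f = 27.9 / (2·tan(10.3°)) = 27.9 / 0.36346 ≈ 76.7619 mm.
Short-edge AOV = 2·arctan(18.6 / (2 × 76.7619)) = 2·arctan(0.12115) ≈ 13.8159°.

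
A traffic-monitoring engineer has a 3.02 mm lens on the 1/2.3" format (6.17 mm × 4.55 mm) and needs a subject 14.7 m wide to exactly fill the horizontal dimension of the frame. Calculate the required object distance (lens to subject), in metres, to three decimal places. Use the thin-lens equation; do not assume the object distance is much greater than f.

7.198 m

W: 14.7 m = 14700 mm.
Magnification m = w/W = dᵢ/dₒ; combined with 1/f = 1/dₒ + 1/dᵢ this gives dₒ = f·(1 + W/w).
dₒ = 3.02 mm × (1 + 14700/6.17) = 3.02 × 2383.4959 ≈ 7198.158 mm = 7.19816 m.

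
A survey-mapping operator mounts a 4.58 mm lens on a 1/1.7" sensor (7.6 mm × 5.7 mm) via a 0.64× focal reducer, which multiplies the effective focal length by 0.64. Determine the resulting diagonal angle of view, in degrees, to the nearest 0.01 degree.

Effective focal length f = 4.58 × 0.64 = 2.9312 mm.
Sensor diagonal = √(7.6² + 5.7²) = √90.2500 ≈ 9.5000 mm.
α = 2·arctan(9.500 / (2 × 2.9312)) = 2·arctan(1.62050) ≈ 116.6430°.

116.64°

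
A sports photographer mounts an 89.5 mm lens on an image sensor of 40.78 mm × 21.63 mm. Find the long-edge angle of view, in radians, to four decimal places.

Angle of view α = 2·arctan(w/2f) with w = 40.78 mm and f = 89.5 mm.
w/2f = 0.22782; arctan(0.22782) ≈ 0.2240 rad, so α ≈ 0.4480 rad.

0.4480 rad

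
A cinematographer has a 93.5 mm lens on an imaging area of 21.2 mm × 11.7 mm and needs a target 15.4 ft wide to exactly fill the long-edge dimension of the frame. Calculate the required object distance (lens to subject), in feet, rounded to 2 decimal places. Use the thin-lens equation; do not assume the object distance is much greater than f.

W: 15.4 ft × 304.8 mm/ft = 4693.92 mm.
Magnification m = w/W = dᵢ/dₒ; combined with 1/f = 1/dₒ + 1/dᵢ this gives dₒ = f·(1 + W/w).
dₒ = 93.5 mm × (1 + 4693.92/21.2) = 93.5 × 222.4113 ≈ 20795.458 mm = 20795.458/304.8 ft = 68.2266 ft.

68.23 ft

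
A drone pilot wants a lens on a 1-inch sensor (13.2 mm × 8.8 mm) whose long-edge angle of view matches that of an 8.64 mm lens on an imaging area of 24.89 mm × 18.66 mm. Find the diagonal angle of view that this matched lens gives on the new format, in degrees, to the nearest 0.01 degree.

Equal long-edge AOV ⇒ f₂ = f₁ · 13.2/24.89 = 8.64 × 0.53033 ≈ 4.5821 mm.
Sensor diagonal = √(13.2² + 8.8²) = √251.6800 ≈ 15.8644 mm.
Diagonal AOV on the new format = 2·arctan(15.8644 / (2 × 4.5821)) = 2·arctan(1.73114) ≈ 119.9738°.

119.97°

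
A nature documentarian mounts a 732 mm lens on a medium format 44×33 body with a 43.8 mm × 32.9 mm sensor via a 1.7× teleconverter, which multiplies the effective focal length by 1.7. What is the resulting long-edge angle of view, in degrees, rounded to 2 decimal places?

2.02°

Effective focal length f = 732 × 1.7 = 1244.4 mm.
α = 2·arctan(43.8 / (2 × 1244.4)) = 2·arctan(0.01760) ≈ 2.0165°.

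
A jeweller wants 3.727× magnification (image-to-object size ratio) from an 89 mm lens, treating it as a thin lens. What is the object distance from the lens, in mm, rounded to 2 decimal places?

112.88 mm

With m = dᵢ/dₒ and 1/f = 1/dₒ + 1/dᵢ, substituting dᵢ = m·dₒ gives 1/f = (1 + 1/m)/dₒ, hence dₒ = f·(1 + 1/m).
dₒ = 89 × (1 + 1/3.727) = 89 × 1.26831 ≈ 112.880 mm.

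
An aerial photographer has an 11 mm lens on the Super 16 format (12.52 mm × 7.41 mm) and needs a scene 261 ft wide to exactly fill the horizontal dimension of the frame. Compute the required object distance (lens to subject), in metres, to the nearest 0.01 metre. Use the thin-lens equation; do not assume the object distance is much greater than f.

W: 261 ft × 304.8 mm/ft = 79552.80 mm.
Magnification m = w/W = dᵢ/dₒ; combined with 1/f = 1/dₒ + 1/dᵢ this gives dₒ = f·(1 + W/w).
dₒ = 11 mm × (1 + 79552.8/12.52) = 11 × 6355.0573 ≈ 69905.630 mm = 69.9056 m.

69.91 m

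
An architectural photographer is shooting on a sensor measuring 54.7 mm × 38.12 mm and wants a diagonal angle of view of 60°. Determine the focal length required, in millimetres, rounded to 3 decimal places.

Sensor diagonal = √(54.7² + 38.12²) = √4445.2244 ≈ 66.6725 mm.
From α = 2·arctan(d/2f) we get f = d / (2·tan(α/2)).
With d = 66.6725 mm and α/2 = 30°, tan(α/2) ≈ 0.57735, so f ≈ 66.6725 / 1.15470 ≈ 57.7401 mm.

57.740 mm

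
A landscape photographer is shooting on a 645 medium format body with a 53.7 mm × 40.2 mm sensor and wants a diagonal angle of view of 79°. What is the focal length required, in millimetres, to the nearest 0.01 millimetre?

Sensor diagonal = √(53.7² + 40.2²) = √4499.7300 ≈ 67.0800 mm.
From α = 2·arctan(d/2f) we get f = d / (2·tan(α/2)).
With d = 67.0800 mm and α/2 = 39.5°, tan(α/2) ≈ 0.82434, so f ≈ 67.0800 / 1.64867 ≈ 40.6873 mm.

40.69 mm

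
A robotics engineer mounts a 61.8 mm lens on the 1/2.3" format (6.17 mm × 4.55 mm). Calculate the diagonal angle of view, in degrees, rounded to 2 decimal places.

Sensor diagonal = √(6.17² + 4.55²) = √58.7714 ≈ 7.6663 mm.
Angle of view α = 2·arctan(d/2f) with d = 7.6663 mm and f = 61.8 mm.
d/2f = 0.06202; arctan(0.06202) ≈ 3.5492°, so α ≈ 7.0984°.

7.10°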